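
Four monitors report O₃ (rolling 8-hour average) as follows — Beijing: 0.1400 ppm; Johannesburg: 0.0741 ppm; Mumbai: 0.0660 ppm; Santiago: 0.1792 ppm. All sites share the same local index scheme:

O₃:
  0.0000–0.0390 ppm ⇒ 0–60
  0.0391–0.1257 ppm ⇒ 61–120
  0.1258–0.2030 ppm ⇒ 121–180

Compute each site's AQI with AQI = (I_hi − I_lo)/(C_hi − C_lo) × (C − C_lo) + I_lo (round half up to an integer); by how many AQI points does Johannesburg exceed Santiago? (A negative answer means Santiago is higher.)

Beijing: row 0.1258–0.2030 (AQI 121–180). (180−121)·(0.1400−0.1258)/(0.2030−0.1258) + 121 = 59·0.0142/0.0772 + 121 ≈ 131.85 → 132.
Johannesburg: row 0.0391–0.1257 (AQI 61–120). (120−61)·(0.0741−0.0391)/(0.1257−0.0391) + 61 = 59·0.0350/0.0866 + 61 ≈ 84.85 → 85.
Mumbai: row 0.0391–0.1257 (AQI 61–120). (120−61)·(0.0660−0.0391)/(0.1257−0.0391) + 61 = 59·0.0269/0.0866 + 61 ≈ 79.33 → 79.
Santiago: 0.1792 lies in 0.1258–0.2030, so I_lo=121, I_hi=180, C_lo=0.1258, C_hi=0.2030.
(180−121)/(0.2030−0.1258) × (0.1792−0.1258) + 121 = 59/0.0772 × 0.0534 + 121 ≈ 161.81 → 162.
AQIs: Beijing=132, Johannesburg=85, Mumbai=79, Santiago=162. Johannesburg (85) − Santiago (162) = -77.

-77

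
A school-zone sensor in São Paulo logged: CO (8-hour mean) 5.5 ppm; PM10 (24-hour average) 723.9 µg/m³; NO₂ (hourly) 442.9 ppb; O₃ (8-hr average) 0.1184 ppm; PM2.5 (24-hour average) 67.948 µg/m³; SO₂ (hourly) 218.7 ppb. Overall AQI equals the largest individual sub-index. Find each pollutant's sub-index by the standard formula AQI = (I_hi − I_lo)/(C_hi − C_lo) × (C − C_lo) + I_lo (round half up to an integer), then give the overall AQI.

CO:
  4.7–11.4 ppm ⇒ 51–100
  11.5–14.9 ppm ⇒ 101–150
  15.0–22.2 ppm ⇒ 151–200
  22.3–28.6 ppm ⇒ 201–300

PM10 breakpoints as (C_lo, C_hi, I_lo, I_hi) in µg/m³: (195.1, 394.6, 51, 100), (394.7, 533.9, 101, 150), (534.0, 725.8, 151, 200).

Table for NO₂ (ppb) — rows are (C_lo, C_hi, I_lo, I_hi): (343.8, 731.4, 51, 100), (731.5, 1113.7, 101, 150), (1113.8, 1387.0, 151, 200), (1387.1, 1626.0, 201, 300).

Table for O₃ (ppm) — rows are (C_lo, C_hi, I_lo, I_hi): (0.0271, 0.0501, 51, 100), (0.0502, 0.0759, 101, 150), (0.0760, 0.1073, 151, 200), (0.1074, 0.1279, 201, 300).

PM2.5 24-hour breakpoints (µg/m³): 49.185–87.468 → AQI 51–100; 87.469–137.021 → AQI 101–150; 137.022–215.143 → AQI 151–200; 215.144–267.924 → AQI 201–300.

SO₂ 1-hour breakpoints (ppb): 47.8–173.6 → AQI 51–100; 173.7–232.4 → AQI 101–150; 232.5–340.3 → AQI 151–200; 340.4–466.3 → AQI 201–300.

254

CO 5.5: bracket 4.7–11.4 → index 51–100; slope 49/6.7, offset 0.8.
AQI = 51 + 49/6.7·0.8 ≈ 56.85 ⇒ 57.
PM10: row 534.0–725.8 (AQI 151–200). (200−151)·(723.9−534.0)/(725.8−534.0) + 151 = 49·189.9/191.8 + 151 ≈ 199.51 → 200.
NO₂: row 343.8–731.4 (AQI 51–100). (100−51)·(442.9−343.8)/(731.4−343.8) + 51 = 49·99.1/387.6 + 51 ≈ 63.53 → 64.
O₃ 0.1184: bracket 0.1074–0.1279 → index 201–300; slope 99/0.0205, offset 0.0110.
AQI = 201 + 99/0.0205·0.0110 ≈ 254.12 ⇒ 254.
PM2.5: 67.948 ∈ [49.185, 87.468] ↔ index [51, 100].
51 + (67.948−49.185)·(100−51)/(87.468−49.185) = 51 + 18.763·49/38.283 ≈ 75.02, so AQI = 75.
SO₂: 218.7 ∈ [173.7, 232.4] ↔ index [101, 150].
101 + (218.7−173.7)·(150−101)/(232.4−173.7) = 101 + 45.0·49/58.7 ≈ 138.56, so AQI = 139.
Sub-indices: CO→57, PM10→200, NO₂→64, O₃→254, PM2.5→75, SO₂→139. Overall AQI = max = 254; dominant pollutant is O₃.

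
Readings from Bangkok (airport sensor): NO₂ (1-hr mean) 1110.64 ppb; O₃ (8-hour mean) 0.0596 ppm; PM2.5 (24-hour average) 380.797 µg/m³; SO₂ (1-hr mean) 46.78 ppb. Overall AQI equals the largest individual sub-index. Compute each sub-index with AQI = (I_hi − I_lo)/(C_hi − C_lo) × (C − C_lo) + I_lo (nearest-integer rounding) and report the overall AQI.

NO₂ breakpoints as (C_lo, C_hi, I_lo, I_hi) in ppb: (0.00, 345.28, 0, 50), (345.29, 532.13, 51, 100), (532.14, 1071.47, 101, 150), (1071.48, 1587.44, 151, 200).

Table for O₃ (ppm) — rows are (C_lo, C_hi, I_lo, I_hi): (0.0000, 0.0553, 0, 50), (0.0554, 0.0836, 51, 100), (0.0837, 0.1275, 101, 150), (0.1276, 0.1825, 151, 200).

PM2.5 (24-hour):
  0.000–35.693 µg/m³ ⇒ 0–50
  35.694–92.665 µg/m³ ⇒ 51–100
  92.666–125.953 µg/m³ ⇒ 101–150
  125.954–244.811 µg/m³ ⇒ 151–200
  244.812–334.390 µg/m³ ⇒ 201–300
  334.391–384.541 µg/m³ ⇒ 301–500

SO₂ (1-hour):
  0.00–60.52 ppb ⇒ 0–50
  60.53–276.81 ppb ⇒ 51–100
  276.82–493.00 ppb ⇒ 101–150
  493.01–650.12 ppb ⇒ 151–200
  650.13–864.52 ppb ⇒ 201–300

NO₂ 1110.64: bracket 1071.48–1587.44 → index 151–200; slope 49/515.96, offset 39.16.
AQI = 151 + 49/515.96·39.16 ≈ 154.72 ⇒ 155.
O₃: row 0.0554–0.0836 (AQI 51–100). (100−51)·(0.0596−0.0554)/(0.0836−0.0554) + 51 = 49·0.0042/0.0282 + 51 ≈ 58.30 → 58.
PM2.5: 380.797 ∈ [334.391, 384.541] ↔ index [301, 500].
301 + (380.797−334.391)·(500−301)/(384.541−334.391) = 301 + 46.406·199/50.150 ≈ 485.14, so AQI = 485.
SO₂ 46.78: bracket 0.00–60.52 → index 0–50; slope 50/60.52, offset 46.78.
AQI = 0 + 50/60.52·46.78 ≈ 38.65 ⇒ 39.
Sub-indices: NO₂→155, O₃→58, PM2.5→485, SO₂→39. Overall AQI = max = 485; dominant pollutant is PM2.5.
AQI 485: Hazardous.

485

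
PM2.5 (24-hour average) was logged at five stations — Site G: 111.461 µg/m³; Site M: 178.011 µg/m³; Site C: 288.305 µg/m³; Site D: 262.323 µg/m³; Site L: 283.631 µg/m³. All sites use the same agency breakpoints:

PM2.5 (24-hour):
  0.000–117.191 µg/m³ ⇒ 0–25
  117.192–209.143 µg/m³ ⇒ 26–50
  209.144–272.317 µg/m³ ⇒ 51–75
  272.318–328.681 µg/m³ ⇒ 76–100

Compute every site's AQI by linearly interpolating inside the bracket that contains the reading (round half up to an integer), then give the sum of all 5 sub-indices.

Site G: 111.461 lies in 0.000–117.191, so I_lo=0, I_hi=25, C_lo=0.000, C_hi=117.191.
(25−0)/(117.191−0.000) × (111.461−0.000) + 0 = 25/117.191 × 111.461 + 0 ≈ 23.78 → 24.
Site M: row 117.192–209.143 (AQI 26–50). (50−26)·(178.011−117.192)/(209.143−117.192) + 26 = 24·60.819/91.951 + 26 ≈ 41.87 → 42.
Site C 288.305: bracket 272.318–328.681 → index 76–100; slope 24/56.363, offset 15.987.
AQI = 76 + 24/56.363·15.987 ≈ 82.81 ⇒ 83.
Site D 262.323: bracket 209.144–272.317 → index 51–75; slope 24/63.173, offset 53.179.
AQI = 51 + 24/63.173·53.179 ≈ 71.20 ⇒ 71.
Site L: row 272.318–328.681 (AQI 76–100). (100−76)·(283.631−272.318)/(328.681−272.318) + 76 = 24·11.313/56.363 + 76 ≈ 80.82 → 81.
AQIs: Site G=24, Site M=42, Site C=83, Site D=71, Site L=81. Sum = 24 + 42 + 83 + 71 + 81 = 301.

301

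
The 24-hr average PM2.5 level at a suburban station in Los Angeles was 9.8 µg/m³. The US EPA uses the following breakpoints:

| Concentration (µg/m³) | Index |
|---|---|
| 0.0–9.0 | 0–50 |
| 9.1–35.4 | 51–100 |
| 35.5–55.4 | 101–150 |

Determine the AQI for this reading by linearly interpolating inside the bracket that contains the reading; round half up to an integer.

52

PM2.5: 9.8 lies in 9.1–35.4, so I_lo=51, I_hi=100, C_lo=9.1, C_hi=35.4.
(100−51)/(35.4−9.1) × (9.8−9.1) + 51 = 49/26.3 × 0.7 + 51 ≈ 52.30 → 52.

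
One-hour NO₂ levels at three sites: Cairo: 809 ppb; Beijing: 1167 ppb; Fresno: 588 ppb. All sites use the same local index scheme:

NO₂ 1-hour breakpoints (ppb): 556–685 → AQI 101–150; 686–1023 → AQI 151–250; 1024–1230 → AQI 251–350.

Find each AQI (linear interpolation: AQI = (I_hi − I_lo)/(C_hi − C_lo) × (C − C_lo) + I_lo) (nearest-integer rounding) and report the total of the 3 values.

Cairo: 809 ∈ [686, 1023] ↔ index [151, 250].
151 + (809−686)·(250−151)/(1023−686) = 151 + 123·99/337 ≈ 187.13, so AQI = 187.
Beijing: row 1024–1230 (AQI 251–350). (350−251)·(1167−1024)/(1230−1024) + 251 = 99·143/206 + 251 ≈ 319.72 → 320.
Fresno: row 556–685 (AQI 101–150). (150−101)·(588−556)/(685−556) + 101 = 49·32/129 + 101 ≈ 113.16 → 113.
AQIs: Cairo=187, Beijing=320, Fresno=113. Sum = 187 + 320 + 113 = 620.

620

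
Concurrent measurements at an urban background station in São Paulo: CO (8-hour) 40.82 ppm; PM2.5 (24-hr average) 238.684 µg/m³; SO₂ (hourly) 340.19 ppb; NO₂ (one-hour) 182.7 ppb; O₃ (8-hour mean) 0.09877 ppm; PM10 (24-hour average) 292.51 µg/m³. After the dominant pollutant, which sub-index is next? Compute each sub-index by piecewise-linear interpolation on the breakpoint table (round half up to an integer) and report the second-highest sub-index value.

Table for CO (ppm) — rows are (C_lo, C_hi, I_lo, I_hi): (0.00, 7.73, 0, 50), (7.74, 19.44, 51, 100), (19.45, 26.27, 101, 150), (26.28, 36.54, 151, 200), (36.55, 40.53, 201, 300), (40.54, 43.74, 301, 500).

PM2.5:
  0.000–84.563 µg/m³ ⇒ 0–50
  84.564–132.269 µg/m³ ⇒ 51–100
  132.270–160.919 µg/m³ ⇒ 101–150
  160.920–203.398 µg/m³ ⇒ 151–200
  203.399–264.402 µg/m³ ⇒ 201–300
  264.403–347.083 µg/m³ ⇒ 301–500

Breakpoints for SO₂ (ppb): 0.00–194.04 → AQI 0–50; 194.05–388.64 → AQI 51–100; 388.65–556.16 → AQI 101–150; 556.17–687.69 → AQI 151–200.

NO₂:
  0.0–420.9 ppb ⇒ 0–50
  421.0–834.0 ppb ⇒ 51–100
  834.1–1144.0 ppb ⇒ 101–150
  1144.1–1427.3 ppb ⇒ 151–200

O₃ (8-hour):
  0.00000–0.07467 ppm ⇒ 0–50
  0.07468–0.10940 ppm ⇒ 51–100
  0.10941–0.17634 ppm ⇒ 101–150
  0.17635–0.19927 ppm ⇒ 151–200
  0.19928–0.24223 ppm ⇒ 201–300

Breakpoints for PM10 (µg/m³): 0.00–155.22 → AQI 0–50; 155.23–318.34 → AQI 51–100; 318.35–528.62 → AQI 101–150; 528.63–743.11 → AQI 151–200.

258

CO 40.82: bracket 40.54–43.74 → index 301–500; slope 199/3.20, offset 0.28.
AQI = 301 + 199/3.20·0.28 ≈ 318.41 ⇒ 318.
PM2.5: 238.684 lies in 203.399–264.402, so I_lo=201, I_hi=300, C_lo=203.399, C_hi=264.402.
(300−201)/(264.402−203.399) × (238.684−203.399) + 201 = 99/61.003 × 35.285 + 201 ≈ 258.26 → 258.
SO₂: 340.19 ∈ [194.05, 388.64] ↔ index [51, 100].
51 + (340.19−194.05)·(100−51)/(388.64−194.05) = 51 + 146.14·49/194.59 ≈ 87.80, so AQI = 88.
NO₂: 182.7 ∈ [0.0, 420.9] ↔ index [0, 50].
0 + (182.7−0.0)·(50−0)/(420.9−0.0) = 0 + 182.7·50/420.9 ≈ 21.70, so AQI = 22.
O₃: row 0.07468–0.10940 (AQI 51–100). (100−51)·(0.09877−0.07468)/(0.10940−0.07468) + 51 = 49·0.02409/0.03472 + 51 ≈ 85.00 → 85.
PM10: 292.51 lies in 155.23–318.34, so I_lo=51, I_hi=100, C_lo=155.23, C_hi=318.34.
(100−51)/(318.34−155.23) × (292.51−155.23) + 51 = 49/163.11 × 137.28 + 51 ≈ 92.24 → 92.
Sub-indices: CO→318, PM2.5→258, SO₂→88, NO₂→22, O₃→85, PM10→92. Ranked high→low: 318, 258, 92, 88, 85, 22. Second-highest sub-index = 258.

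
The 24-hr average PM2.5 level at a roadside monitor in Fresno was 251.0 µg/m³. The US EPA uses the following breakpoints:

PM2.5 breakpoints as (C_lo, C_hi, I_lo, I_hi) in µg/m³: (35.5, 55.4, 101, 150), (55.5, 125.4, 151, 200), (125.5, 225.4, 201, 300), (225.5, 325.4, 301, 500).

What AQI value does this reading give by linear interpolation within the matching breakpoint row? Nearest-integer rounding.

PM2.5 251.0: bracket 225.5–325.4 → index 301–500; slope 199/99.9, offset 25.5.
AQI = 301 + 199/99.9·25.5 ≈ 351.80 ⇒ 352.
AQI 352 falls in the Hazardous category.

352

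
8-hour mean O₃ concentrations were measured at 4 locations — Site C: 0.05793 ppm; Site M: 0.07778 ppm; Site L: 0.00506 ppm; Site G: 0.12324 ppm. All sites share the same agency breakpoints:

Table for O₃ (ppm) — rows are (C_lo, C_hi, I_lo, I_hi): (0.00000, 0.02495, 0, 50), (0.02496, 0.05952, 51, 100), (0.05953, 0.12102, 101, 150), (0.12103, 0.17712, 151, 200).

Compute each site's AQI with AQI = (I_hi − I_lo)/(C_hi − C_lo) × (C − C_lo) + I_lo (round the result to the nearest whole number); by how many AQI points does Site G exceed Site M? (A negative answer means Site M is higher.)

37

Site C: row 0.02496–0.05952 (AQI 51–100). (100−51)·(0.05793−0.02496)/(0.05952−0.02496) + 51 = 49·0.03297/0.03456 + 51 ≈ 97.75 → 98.
Site M: row 0.05953–0.12102 (AQI 101–150). (150−101)·(0.07778−0.05953)/(0.12102−0.05953) + 101 = 49·0.01825/0.06149 + 101 ≈ 115.54 → 116.
Site L: row 0.00000–0.02495 (AQI 0–50). (50−0)·(0.00506−0.00000)/(0.02495−0.00000) + 0 = 50·0.00506/0.02495 + 0 ≈ 10.14 → 10.
Site G: 0.12324 lies in 0.12103–0.17712, so I_lo=151, I_hi=200, C_lo=0.12103, C_hi=0.17712.
(200−151)/(0.17712−0.12103) × (0.12324−0.12103) + 151 = 49/0.05609 × 0.00221 + 151 ≈ 152.93 → 153.
AQIs: Site C=98, Site M=116, Site L=10, Site G=153. Site G (153) − Site M (116) = 37.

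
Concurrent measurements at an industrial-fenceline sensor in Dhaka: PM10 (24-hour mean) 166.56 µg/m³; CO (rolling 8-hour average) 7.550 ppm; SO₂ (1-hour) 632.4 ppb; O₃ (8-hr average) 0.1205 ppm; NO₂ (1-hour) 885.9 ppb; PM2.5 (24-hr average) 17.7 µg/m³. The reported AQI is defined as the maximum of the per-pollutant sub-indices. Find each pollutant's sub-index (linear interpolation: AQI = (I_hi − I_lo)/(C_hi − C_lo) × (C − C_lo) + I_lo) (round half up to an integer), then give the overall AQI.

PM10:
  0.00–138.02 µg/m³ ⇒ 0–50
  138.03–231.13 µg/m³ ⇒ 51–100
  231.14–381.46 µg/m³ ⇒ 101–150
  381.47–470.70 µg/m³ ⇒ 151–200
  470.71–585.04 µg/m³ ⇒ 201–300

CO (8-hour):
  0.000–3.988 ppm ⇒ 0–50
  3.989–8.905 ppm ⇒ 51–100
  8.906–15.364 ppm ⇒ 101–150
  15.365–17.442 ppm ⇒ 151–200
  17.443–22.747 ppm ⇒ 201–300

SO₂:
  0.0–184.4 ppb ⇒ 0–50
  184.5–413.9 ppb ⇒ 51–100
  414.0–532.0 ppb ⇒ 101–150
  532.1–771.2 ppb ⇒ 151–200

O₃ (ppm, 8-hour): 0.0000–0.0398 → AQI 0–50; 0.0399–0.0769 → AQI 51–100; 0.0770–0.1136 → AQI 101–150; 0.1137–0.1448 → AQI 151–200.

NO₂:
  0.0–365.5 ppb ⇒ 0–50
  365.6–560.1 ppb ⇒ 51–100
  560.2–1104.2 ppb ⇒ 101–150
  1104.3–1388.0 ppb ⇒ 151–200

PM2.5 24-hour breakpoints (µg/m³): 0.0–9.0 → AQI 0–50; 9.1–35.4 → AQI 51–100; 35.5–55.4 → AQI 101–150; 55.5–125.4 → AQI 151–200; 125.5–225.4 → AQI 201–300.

172

PM10: 166.56 lies in 138.03–231.13, so I_lo=51, I_hi=100, C_lo=138.03, C_hi=231.13.
(100−51)/(231.13−138.03) × (166.56−138.03) + 51 = 49/93.10 × 28.53 + 51 ≈ 66.02 → 66.
CO: 7.550 ∈ [3.989, 8.905] ↔ index [51, 100].
51 + (7.550−3.989)·(100−51)/(8.905−3.989) = 51 + 3.561·49/4.916 ≈ 86.49, so AQI = 86.
SO₂: row 532.1–771.2 (AQI 151–200). (200−151)·(632.4−532.1)/(771.2−532.1) + 151 = 49·100.3/239.1 + 151 ≈ 171.55 → 172.
O₃ 0.1205: bracket 0.1137–0.1448 → index 151–200; slope 49/0.0311, offset 0.0068.
AQI = 151 + 49/0.0311·0.0068 ≈ 161.71 ⇒ 162.
NO₂: row 560.2–1104.2 (AQI 101–150). (150−101)·(885.9−560.2)/(1104.2−560.2) + 101 = 49·325.7/544.0 + 101 ≈ 130.34 → 130.
PM2.5 17.7: bracket 9.1–35.4 → index 51–100; slope 49/26.3, offset 8.6.
AQI = 51 + 49/26.3·8.6 ≈ 67.02 ⇒ 67.
Sub-indices: PM10→66, CO→86, SO₂→172, O₃→162, NO₂→130, PM2.5→67. Overall AQI = max = 172; dominant pollutant is SO₂.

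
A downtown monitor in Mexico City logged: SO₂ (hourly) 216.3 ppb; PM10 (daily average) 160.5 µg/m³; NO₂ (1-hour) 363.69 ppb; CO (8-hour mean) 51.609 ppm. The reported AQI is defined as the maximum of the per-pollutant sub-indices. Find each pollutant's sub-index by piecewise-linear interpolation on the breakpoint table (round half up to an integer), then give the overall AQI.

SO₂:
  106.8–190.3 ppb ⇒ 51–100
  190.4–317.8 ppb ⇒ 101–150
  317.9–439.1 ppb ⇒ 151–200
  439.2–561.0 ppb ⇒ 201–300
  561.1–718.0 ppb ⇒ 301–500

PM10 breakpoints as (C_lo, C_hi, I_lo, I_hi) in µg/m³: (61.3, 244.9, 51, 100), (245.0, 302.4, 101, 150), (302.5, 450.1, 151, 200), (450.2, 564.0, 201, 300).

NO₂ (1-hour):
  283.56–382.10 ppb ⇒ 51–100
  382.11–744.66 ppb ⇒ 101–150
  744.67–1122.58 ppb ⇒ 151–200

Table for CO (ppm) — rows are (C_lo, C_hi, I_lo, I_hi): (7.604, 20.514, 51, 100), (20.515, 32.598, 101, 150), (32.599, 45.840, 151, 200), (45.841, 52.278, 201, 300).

SO₂ 216.3: bracket 190.4–317.8 → index 101–150; slope 49/127.4, offset 25.9.
AQI = 101 + 49/127.4·25.9 ≈ 110.96 ⇒ 111.
PM10: row 61.3–244.9 (AQI 51–100). (100−51)·(160.5−61.3)/(244.9−61.3) + 51 = 49·99.2/183.6 + 51 ≈ 77.47 → 77.
NO₂: row 283.56–382.10 (AQI 51–100). (100−51)·(363.69−283.56)/(382.10−283.56) + 51 = 49·80.13/98.54 + 51 ≈ 90.85 → 91.
CO: row 45.841–52.278 (AQI 201–300). (300−201)·(51.609−45.841)/(52.278−45.841) + 201 = 99·5.768/6.437 + 201 ≈ 289.71 → 290.
Sub-indices: SO₂→111, PM10→77, NO₂→91, CO→290. Overall AQI = max = 290; dominant pollutant is CO.

290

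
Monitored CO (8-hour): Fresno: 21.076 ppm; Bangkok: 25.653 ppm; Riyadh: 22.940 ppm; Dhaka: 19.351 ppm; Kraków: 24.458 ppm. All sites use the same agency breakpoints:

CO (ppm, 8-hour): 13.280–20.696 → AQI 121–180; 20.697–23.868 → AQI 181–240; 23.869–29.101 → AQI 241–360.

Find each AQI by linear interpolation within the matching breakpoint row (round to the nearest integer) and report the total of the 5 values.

1116

Fresno: 21.076 lies in 20.697–23.868, so I_lo=181, I_hi=240, C_lo=20.697, C_hi=23.868.
(240−181)/(23.868−20.697) × (21.076−20.697) + 181 = 59/3.171 × 0.379 + 181 ≈ 188.05 → 188.
Bangkok: 25.653 lies in 23.869–29.101, so I_lo=241, I_hi=360, C_lo=23.869, C_hi=29.101.
(360−241)/(29.101−23.869) × (25.653−23.869) + 241 = 119/5.232 × 1.784 + 241 ≈ 281.58 → 282.
Riyadh: 22.940 lies in 20.697–23.868, so I_lo=181, I_hi=240, C_lo=20.697, C_hi=23.868.
(240−181)/(23.868−20.697) × (22.940−20.697) + 181 = 59/3.171 × 2.243 + 181 ≈ 222.73 → 223.
Dhaka: row 13.280–20.696 (AQI 121–180). (180−121)·(19.351−13.280)/(20.696−13.280) + 121 = 59·6.071/7.416 + 121 ≈ 169.30 → 169.
Kraków 24.458: bracket 23.869–29.101 → index 241–360; slope 119/5.232, offset 0.589.
AQI = 241 + 119/5.232·0.589 ≈ 254.40 ⇒ 254.
AQIs: Fresno=188, Bangkok=282, Riyadh=223, Dhaka=169, Kraków=254. Sum = 188 + 282 + 223 + 169 + 254 = 1116.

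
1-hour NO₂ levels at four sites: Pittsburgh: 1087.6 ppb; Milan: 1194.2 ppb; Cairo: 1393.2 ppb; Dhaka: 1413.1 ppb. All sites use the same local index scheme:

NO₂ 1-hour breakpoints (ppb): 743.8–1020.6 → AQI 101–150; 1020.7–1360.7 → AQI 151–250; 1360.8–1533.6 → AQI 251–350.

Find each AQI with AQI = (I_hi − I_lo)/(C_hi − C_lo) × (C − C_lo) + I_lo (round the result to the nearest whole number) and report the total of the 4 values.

923

Pittsburgh: 1087.6 lies in 1020.7–1360.7, so I_lo=151, I_hi=250, C_lo=1020.7, C_hi=1360.7.
(250−151)/(1360.7−1020.7) × (1087.6−1020.7) + 151 = 99/340.0 × 66.9 + 151 ≈ 170.48 → 170.
Milan: 1194.2 lies in 1020.7–1360.7, so I_lo=151, I_hi=250, C_lo=1020.7, C_hi=1360.7.
(250−151)/(1360.7−1020.7) × (1194.2−1020.7) + 151 = 99/340.0 × 173.5 + 151 ≈ 201.52 → 202.
Cairo: 1393.2 ∈ [1360.8, 1533.6] ↔ index [251, 350].
251 + (1393.2−1360.8)·(350−251)/(1533.6−1360.8) = 251 + 32.4·99/172.8 ≈ 269.56, so AQI = 270.
Dhaka: row 1360.8–1533.6 (AQI 251–350). (350−251)·(1413.1−1360.8)/(1533.6−1360.8) + 251 = 99·52.3/172.8 + 251 ≈ 280.96 → 281.
AQIs: Pittsburgh=170, Milan=202, Cairo=270, Dhaka=281. Sum = 170 + 202 + 270 + 281 = 923.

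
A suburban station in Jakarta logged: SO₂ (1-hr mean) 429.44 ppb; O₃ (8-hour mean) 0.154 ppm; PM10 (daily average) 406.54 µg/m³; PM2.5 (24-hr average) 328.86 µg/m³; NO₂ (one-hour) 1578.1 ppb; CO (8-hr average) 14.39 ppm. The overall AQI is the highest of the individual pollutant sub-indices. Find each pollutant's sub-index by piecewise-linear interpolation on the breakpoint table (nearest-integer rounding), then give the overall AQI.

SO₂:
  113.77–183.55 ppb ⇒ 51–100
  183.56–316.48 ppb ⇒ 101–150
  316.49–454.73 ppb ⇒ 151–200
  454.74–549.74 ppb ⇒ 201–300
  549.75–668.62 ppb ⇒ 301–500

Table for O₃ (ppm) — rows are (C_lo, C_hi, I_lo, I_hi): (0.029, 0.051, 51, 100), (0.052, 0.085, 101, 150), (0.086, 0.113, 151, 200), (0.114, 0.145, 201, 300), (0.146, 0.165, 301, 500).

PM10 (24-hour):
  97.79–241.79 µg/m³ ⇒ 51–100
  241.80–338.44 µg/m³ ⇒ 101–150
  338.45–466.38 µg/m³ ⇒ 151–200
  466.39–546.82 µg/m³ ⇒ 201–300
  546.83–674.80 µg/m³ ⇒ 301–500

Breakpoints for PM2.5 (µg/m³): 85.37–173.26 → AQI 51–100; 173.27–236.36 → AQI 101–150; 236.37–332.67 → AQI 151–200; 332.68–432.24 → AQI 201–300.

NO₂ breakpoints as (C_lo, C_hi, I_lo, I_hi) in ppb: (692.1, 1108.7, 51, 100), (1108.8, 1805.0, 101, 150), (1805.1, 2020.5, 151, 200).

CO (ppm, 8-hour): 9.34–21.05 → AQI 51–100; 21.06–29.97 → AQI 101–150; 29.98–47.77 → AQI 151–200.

SO₂ 429.44: bracket 316.49–454.73 → index 151–200; slope 49/138.24, offset 112.95.
AQI = 151 + 49/138.24·112.95 ≈ 191.04 ⇒ 191.
O₃: 0.154 lies in 0.146–0.165, so I_lo=301, I_hi=500, C_lo=0.146, C_hi=0.165.
(500−301)/(0.165−0.146) × (0.154−0.146) + 301 = 199/0.019 × 0.008 + 301 ≈ 384.79 → 385.
PM10: row 338.45–466.38 (AQI 151–200). (200−151)·(406.54−338.45)/(466.38−338.45) + 151 = 49·68.09/127.93 + 151 ≈ 177.08 → 177.
PM2.5: 328.86 lies in 236.37–332.67, so I_lo=151, I_hi=200, C_lo=236.37, C_hi=332.67.
(200−151)/(332.67−236.37) × (328.86−236.37) + 151 = 49/96.30 × 92.49 + 151 ≈ 198.06 → 198.
NO₂: 1578.1 ∈ [1108.8, 1805.0] ↔ index [101, 150].
101 + (1578.1−1108.8)·(150−101)/(1805.0−1108.8) = 101 + 469.3·49/696.2 ≈ 134.03, so AQI = 134.
CO: 14.39 lies in 9.34–21.05, so I_lo=51, I_hi=100, C_lo=9.34, C_hi=21.05.
(100−51)/(21.05−9.34) × (14.39−9.34) + 51 = 49/11.71 × 5.05 + 51 ≈ 72.13 → 72.
Sub-indices: SO₂→191, O₃→385, PM10→177, PM2.5→198, NO₂→134, CO→72. Overall AQI = max = 385; dominant pollutant is O₃.

385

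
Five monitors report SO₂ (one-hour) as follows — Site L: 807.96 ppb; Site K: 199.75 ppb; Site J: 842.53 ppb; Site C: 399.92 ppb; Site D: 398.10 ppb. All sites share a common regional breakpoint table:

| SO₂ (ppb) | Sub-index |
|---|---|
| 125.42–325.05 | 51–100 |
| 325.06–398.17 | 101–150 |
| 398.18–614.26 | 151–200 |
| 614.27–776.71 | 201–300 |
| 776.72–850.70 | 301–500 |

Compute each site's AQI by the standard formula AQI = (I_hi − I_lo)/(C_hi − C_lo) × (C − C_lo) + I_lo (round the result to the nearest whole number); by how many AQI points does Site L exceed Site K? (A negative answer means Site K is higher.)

Site L 807.96: bracket 776.72–850.70 → index 301–500; slope 199/73.98, offset 31.24.
AQI = 301 + 199/73.98·31.24 ≈ 385.03 ⇒ 385.
Site K: 199.75 ∈ [125.42, 325.05] ↔ index [51, 100].
51 + (199.75−125.42)·(100−51)/(325.05−125.42) = 51 + 74.33·49/199.63 ≈ 69.24, so AQI = 69.
Site J 842.53: bracket 776.72–850.70 → index 301–500; slope 199/73.98, offset 65.81.
AQI = 301 + 199/73.98·65.81 ≈ 478.02 ⇒ 478.
Site C: row 398.18–614.26 (AQI 151–200). (200−151)·(399.92−398.18)/(614.26−398.18) + 151 = 49·1.74/216.08 + 151 ≈ 151.39 → 151.
Site D 398.10: bracket 325.06–398.17 → index 101–150; slope 49/73.11, offset 73.04.
AQI = 101 + 49/73.11·73.04 ≈ 149.95 ⇒ 150.
AQIs: Site L=385, Site K=69, Site J=478, Site C=151, Site D=150. Site L (385) − Site K (69) = 316.

316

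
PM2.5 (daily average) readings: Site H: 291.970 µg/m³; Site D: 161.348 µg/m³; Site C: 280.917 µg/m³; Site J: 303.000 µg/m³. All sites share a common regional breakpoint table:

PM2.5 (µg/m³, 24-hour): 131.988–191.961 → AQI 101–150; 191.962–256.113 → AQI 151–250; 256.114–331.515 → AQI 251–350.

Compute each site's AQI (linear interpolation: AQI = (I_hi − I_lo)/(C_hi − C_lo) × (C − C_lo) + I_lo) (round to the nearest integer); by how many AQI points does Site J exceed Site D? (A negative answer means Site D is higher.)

188

Site H 291.970: bracket 256.114–331.515 → index 251–350; slope 99/75.401, offset 35.856.
AQI = 251 + 99/75.401·35.856 ≈ 298.08 ⇒ 298.
Site D 161.348: bracket 131.988–191.961 → index 101–150; slope 49/59.973, offset 29.360.
AQI = 101 + 49/59.973·29.360 ≈ 124.99 ⇒ 125.
Site C: row 256.114–331.515 (AQI 251–350). (350−251)·(280.917−256.114)/(331.515−256.114) + 251 = 99·24.803/75.401 + 251 ≈ 283.57 → 284.
Site J 303.000: bracket 256.114–331.515 → index 251–350; slope 99/75.401, offset 46.886.
AQI = 251 + 99/75.401·46.886 ≈ 312.56 ⇒ 313.
AQIs: Site H=298, Site D=125, Site C=284, Site J=313. Site J (313) − Site D (125) = 188.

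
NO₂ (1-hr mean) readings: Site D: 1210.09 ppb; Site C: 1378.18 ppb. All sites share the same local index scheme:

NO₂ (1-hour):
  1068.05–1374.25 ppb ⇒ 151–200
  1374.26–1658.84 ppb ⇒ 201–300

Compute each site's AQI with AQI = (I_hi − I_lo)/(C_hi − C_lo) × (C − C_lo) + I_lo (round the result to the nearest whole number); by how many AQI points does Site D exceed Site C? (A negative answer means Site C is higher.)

-28

Site D: 1210.09 ∈ [1068.05, 1374.25] ↔ index [151, 200].
151 + (1210.09−1068.05)·(200−151)/(1374.25−1068.05) = 151 + 142.04·49/306.20 ≈ 173.73, so AQI = 174.
Site C: 1378.18 ∈ [1374.26, 1658.84] ↔ index [201, 300].
201 + (1378.18−1374.26)·(300−201)/(1658.84−1374.26) = 201 + 3.92·99/284.58 ≈ 202.36, so AQI = 202.
AQIs: Site D=174, Site C=202. Site D (174) − Site C (202) = -28.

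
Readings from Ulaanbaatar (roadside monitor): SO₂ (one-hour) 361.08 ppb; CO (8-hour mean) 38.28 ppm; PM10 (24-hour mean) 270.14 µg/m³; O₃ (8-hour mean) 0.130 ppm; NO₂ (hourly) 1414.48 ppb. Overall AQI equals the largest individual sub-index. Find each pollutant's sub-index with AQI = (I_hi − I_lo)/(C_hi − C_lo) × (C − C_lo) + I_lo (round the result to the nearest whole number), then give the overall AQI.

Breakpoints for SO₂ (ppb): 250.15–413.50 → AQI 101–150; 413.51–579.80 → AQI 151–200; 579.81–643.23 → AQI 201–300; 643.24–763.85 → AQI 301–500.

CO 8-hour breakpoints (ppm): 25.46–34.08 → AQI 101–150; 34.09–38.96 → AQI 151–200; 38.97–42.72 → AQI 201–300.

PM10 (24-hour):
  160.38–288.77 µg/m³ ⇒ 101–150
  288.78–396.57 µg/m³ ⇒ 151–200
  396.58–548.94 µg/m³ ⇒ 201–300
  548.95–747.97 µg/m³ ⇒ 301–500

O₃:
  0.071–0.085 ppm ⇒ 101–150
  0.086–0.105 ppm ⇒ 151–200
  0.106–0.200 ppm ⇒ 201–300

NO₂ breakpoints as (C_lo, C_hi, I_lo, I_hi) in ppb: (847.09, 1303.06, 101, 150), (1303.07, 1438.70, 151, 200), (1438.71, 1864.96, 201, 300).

226

SO₂ 361.08: bracket 250.15–413.50 → index 101–150; slope 49/163.35, offset 110.93.
AQI = 101 + 49/163.35·110.93 ≈ 134.28 ⇒ 134.
CO 38.28: bracket 34.09–38.96 → index 151–200; slope 49/4.87, offset 4.19.
AQI = 151 + 49/4.87·4.19 ≈ 193.16 ⇒ 193.
PM10: 270.14 lies in 160.38–288.77, so I_lo=101, I_hi=150, C_lo=160.38, C_hi=288.77.
(150−101)/(288.77−160.38) × (270.14−160.38) + 101 = 49/128.39 × 109.76 + 101 ≈ 142.89 → 143.
O₃ 0.130: bracket 0.106–0.200 → index 201–300; slope 99/0.094, offset 0.024.
AQI = 201 + 99/0.094·0.024 ≈ 226.28 ⇒ 226.
NO₂: row 1303.07–1438.70 (AQI 151–200). (200−151)·(1414.48−1303.07)/(1438.70−1303.07) + 151 = 49·111.41/135.63 + 151 ≈ 191.25 → 191.
Sub-indices: SO₂→134, CO→193, PM10→143, O₃→226, NO₂→191. Overall AQI = max = 226; dominant pollutant is O₃.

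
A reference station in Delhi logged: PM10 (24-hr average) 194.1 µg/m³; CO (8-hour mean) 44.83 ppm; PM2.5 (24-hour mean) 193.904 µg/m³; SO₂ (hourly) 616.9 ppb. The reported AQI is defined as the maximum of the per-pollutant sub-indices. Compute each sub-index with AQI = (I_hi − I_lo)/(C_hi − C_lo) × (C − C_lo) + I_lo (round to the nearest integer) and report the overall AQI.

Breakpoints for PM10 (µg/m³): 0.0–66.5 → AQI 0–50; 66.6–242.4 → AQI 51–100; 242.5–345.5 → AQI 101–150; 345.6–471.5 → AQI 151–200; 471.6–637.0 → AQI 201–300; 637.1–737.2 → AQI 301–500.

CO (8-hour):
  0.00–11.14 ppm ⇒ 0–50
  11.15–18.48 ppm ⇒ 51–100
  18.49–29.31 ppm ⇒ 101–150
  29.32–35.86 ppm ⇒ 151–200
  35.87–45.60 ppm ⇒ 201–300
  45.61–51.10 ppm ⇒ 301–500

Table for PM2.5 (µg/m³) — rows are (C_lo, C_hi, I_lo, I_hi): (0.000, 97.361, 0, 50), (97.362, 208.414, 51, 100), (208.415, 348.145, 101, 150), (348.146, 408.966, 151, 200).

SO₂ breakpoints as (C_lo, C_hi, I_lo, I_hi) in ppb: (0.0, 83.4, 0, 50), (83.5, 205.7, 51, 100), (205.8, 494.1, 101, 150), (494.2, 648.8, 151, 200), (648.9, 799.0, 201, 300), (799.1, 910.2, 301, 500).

PM10 194.1: bracket 66.6–242.4 → index 51–100; slope 49/175.8, offset 127.5.
AQI = 51 + 49/175.8·127.5 ≈ 86.54 ⇒ 87.
CO: 44.83 lies in 35.87–45.60, so I_lo=201, I_hi=300, C_lo=35.87, C_hi=45.60.
(300−201)/(45.60−35.87) × (44.83−35.87) + 201 = 99/9.73 × 8.96 + 201 ≈ 292.17 → 292.
PM2.5: 193.904 lies in 97.362–208.414, so I_lo=51, I_hi=100, C_lo=97.362, C_hi=208.414.
(100−51)/(208.414−97.362) × (193.904−97.362) + 51 = 49/111.052 × 96.542 + 51 ≈ 93.60 → 94.
SO₂: 616.9 lies in 494.2–648.8, so I_lo=151, I_hi=200, C_lo=494.2, C_hi=648.8.
(200−151)/(648.8−494.2) × (616.9−494.2) + 151 = 49/154.6 × 122.7 + 151 ≈ 189.89 → 190.
Sub-indices: PM10→87, CO→292, PM2.5→94, SO₂→190. Overall AQI = max = 292; dominant pollutant is CO.

292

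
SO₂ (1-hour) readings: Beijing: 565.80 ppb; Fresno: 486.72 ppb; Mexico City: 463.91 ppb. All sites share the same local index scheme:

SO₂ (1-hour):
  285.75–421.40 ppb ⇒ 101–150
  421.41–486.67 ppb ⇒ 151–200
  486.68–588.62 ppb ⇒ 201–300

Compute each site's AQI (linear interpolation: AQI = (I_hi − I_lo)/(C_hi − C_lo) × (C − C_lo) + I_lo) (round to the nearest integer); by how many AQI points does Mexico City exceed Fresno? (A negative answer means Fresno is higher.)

Beijing: 565.80 lies in 486.68–588.62, so I_lo=201, I_hi=300, C_lo=486.68, C_hi=588.62.
(300−201)/(588.62−486.68) × (565.80−486.68) + 201 = 99/101.94 × 79.12 + 201 ≈ 277.84 → 278.
Fresno: row 486.68–588.62 (AQI 201–300). (300−201)·(486.72−486.68)/(588.62−486.68) + 201 = 99·0.04/101.94 + 201 ≈ 201.04 → 201.
Mexico City: 463.91 lies in 421.41–486.67, so I_lo=151, I_hi=200, C_lo=421.41, C_hi=486.67.
(200−151)/(486.67−421.41) × (463.91−421.41) + 151 = 49/65.26 × 42.50 + 151 ≈ 182.91 → 183.
AQIs: Beijing=278, Fresno=201, Mexico City=183. Mexico City (183) − Fresno (201) = -18.

-18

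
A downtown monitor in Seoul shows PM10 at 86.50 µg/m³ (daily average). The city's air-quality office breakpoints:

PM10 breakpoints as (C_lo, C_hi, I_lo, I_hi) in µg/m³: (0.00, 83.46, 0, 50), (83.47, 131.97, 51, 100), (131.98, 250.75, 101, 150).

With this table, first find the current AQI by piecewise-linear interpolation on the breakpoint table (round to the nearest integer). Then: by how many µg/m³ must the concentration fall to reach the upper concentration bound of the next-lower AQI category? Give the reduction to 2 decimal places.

PM10: 86.50 lies in 83.47–131.97, so I_lo=51, I_hi=100, C_lo=83.47, C_hi=131.97.
(100−51)/(131.97−83.47) × (86.50−83.47) + 51 = 49/48.50 × 3.03 + 51 ≈ 54.06 → 54.
Current AQI 54 is in the Moderate range (51–100). The next-lower category tops out at AQI 50, whose upper concentration bound is 83.46 µg/m³.
Reduction needed = 86.50 − 83.46 = 3.04 µg/m³.

3.04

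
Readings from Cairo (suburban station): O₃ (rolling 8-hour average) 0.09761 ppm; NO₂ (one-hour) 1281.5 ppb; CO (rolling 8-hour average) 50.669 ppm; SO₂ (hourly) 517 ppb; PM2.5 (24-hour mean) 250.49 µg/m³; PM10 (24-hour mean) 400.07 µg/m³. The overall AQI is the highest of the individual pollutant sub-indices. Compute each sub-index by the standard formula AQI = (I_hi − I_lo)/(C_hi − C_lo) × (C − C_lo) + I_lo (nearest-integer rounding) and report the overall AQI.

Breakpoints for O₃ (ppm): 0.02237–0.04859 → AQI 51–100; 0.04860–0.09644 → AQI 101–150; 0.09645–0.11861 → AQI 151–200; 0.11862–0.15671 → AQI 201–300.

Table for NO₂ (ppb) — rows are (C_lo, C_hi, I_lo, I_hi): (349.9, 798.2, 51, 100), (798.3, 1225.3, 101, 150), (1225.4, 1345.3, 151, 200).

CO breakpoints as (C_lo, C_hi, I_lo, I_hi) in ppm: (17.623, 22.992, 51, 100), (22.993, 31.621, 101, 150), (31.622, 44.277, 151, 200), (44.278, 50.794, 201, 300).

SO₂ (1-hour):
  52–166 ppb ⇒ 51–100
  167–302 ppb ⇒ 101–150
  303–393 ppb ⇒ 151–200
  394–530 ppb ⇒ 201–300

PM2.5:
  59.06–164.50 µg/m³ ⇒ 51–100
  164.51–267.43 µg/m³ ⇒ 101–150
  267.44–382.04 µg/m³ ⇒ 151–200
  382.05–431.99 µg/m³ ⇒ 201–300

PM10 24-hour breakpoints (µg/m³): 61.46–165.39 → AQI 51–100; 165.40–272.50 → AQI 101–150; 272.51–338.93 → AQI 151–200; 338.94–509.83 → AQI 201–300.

O₃ 0.09761: bracket 0.09645–0.11861 → index 151–200; slope 49/0.02216, offset 0.00116.
AQI = 151 + 49/0.02216·0.00116 ≈ 153.56 ⇒ 154.
NO₂: 1281.5 lies in 1225.4–1345.3, so I_lo=151, I_hi=200, C_lo=1225.4, C_hi=1345.3.
(200−151)/(1345.3−1225.4) × (1281.5−1225.4) + 151 = 49/119.9 × 56.1 + 151 ≈ 173.93 → 174.
CO: 50.669 ∈ [44.278, 50.794] ↔ index [201, 300].
201 + (50.669−44.278)·(300−201)/(50.794−44.278) = 201 + 6.391·99/6.516 ≈ 298.10, so AQI = 298.
SO₂ 517: bracket 394–530 → index 201–300; slope 99/136, offset 123.
AQI = 201 + 99/136·123 ≈ 290.54 ⇒ 291.
PM2.5: row 164.51–267.43 (AQI 101–150). (150−101)·(250.49−164.51)/(267.43−164.51) + 101 = 49·85.98/102.92 + 101 ≈ 141.93 → 142.
PM10: 400.07 lies in 338.94–509.83, so I_lo=201, I_hi=300, C_lo=338.94, C_hi=509.83.
(300−201)/(509.83−338.94) × (400.07−338.94) + 201 = 99/170.89 × 61.13 + 201 ≈ 236.41 → 236.
Sub-indices: O₃→154, NO₂→174, CO→298, SO₂→291, PM2.5→142, PM10→236. Overall AQI = max = 298; dominant pollutant is CO.

298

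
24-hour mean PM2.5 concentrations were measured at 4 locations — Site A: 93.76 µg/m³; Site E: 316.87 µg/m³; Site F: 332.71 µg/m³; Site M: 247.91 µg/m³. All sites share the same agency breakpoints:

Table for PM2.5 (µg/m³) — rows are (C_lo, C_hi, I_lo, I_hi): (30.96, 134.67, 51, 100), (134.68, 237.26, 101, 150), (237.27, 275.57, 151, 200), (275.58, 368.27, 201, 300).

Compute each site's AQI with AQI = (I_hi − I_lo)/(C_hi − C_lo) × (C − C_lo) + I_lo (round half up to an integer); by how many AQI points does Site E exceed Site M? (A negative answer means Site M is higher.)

80

Site A: row 30.96–134.67 (AQI 51–100). (100−51)·(93.76−30.96)/(134.67−30.96) + 51 = 49·62.80/103.71 + 51 ≈ 80.67 → 81.
Site E: row 275.58–368.27 (AQI 201–300). (300−201)·(316.87−275.58)/(368.27−275.58) + 201 = 99·41.29/92.69 + 201 ≈ 245.10 → 245.
Site F 332.71: bracket 275.58–368.27 → index 201–300; slope 99/92.69, offset 57.13.
AQI = 201 + 99/92.69·57.13 ≈ 262.02 ⇒ 262.
Site M: row 237.27–275.57 (AQI 151–200). (200−151)·(247.91−237.27)/(275.57−237.27) + 151 = 49·10.64/38.30 + 151 ≈ 164.61 → 165.
AQIs: Site A=81, Site E=245, Site F=262, Site M=165. Site E (245) − Site M (165) = 80.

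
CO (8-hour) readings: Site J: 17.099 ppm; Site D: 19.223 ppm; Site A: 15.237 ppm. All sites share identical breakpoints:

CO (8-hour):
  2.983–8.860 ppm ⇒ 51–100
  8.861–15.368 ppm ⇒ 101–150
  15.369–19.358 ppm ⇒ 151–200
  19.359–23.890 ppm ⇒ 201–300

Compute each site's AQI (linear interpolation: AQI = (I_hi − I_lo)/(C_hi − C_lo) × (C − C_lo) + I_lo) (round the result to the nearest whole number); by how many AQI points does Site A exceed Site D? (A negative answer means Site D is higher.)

-49

Site J: 17.099 ∈ [15.369, 19.358] ↔ index [151, 200].
151 + (17.099−15.369)·(200−151)/(19.358−15.369) = 151 + 1.730·49/3.989 ≈ 172.25, so AQI = 172.
Site D: row 15.369–19.358 (AQI 151–200). (200−151)·(19.223−15.369)/(19.358−15.369) + 151 = 49·3.854/3.989 + 151 ≈ 198.34 → 198.
Site A: row 8.861–15.368 (AQI 101–150). (150−101)·(15.237−8.861)/(15.368−8.861) + 101 = 49·6.376/6.507 + 101 ≈ 149.01 → 149.
AQIs: Site J=172, Site D=198, Site A=149. Site A (149) − Site D (198) = -49.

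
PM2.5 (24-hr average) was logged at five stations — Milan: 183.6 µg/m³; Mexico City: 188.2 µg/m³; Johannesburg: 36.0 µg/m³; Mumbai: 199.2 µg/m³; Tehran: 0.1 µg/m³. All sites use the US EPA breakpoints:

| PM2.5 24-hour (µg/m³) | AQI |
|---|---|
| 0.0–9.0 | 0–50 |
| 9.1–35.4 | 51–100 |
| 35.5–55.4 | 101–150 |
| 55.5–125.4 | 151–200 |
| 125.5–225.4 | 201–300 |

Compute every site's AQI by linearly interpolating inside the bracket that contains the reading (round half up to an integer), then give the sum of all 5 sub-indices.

899

Milan: 183.6 ∈ [125.5, 225.4] ↔ index [201, 300].
201 + (183.6−125.5)·(300−201)/(225.4−125.5) = 201 + 58.1·99/99.9 ≈ 258.58, so AQI = 259.
Mexico City: 188.2 lies in 125.5–225.4, so I_lo=201, I_hi=300, C_lo=125.5, C_hi=225.4.
(300−201)/(225.4−125.5) × (188.2−125.5) + 201 = 99/99.9 × 62.7 + 201 ≈ 263.14 → 263.
Johannesburg: 36.0 lies in 35.5–55.4, so I_lo=101, I_hi=150, C_lo=35.5, C_hi=55.4.
(150−101)/(55.4−35.5) × (36.0−35.5) + 101 = 49/19.9 × 0.5 + 101 ≈ 102.23 → 102.
Mumbai 199.2: bracket 125.5–225.4 → index 201–300; slope 99/99.9, offset 73.7.
AQI = 201 + 99/99.9·73.7 ≈ 274.04 ⇒ 274.
Tehran 0.1: bracket 0.0–9.0 → index 0–50; slope 50/9.0, offset 0.1.
AQI = 0 + 50/9.0·0.1 ≈ 0.56 ⇒ 1.
AQIs: Milan=259, Mexico City=263, Johannesburg=102, Mumbai=274, Tehran=1. Sum = 259 + 263 + 102 + 274 + 1 = 899.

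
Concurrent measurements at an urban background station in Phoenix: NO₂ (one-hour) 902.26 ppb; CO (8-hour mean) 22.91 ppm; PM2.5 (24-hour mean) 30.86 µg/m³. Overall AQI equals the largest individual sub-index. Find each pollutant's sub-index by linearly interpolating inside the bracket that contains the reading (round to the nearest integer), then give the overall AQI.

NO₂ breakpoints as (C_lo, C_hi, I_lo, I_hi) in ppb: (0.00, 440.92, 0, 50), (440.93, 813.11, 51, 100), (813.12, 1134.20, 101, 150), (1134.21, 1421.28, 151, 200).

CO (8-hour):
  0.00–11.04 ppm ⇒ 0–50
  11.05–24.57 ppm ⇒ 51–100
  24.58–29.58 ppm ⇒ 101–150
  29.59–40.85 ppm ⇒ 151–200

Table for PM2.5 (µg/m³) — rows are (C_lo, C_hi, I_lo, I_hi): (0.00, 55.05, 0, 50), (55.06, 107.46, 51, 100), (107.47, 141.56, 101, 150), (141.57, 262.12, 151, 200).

NO₂: row 813.12–1134.20 (AQI 101–150). (150−101)·(902.26−813.12)/(1134.20−813.12) + 101 = 49·89.14/321.08 + 101 ≈ 114.60 → 115.
CO: 22.91 lies in 11.05–24.57, so I_lo=51, I_hi=100, C_lo=11.05, C_hi=24.57.
(100−51)/(24.57−11.05) × (22.91−11.05) + 51 = 49/13.52 × 11.86 + 51 ≈ 93.98 → 94.
PM2.5: 30.86 lies in 0.00–55.05, so I_lo=0, I_hi=50, C_lo=0.00, C_hi=55.05.
(50−0)/(55.05−0.00) × (30.86−0.00) + 0 = 50/55.05 × 30.86 + 0 ≈ 28.03 → 28.
Sub-indices: NO₂→115, CO→94, PM2.5→28. Overall AQI = max = 115; dominant pollutant is NO₂.
AQI 115: Unhealthy for Sensitive Groups.

115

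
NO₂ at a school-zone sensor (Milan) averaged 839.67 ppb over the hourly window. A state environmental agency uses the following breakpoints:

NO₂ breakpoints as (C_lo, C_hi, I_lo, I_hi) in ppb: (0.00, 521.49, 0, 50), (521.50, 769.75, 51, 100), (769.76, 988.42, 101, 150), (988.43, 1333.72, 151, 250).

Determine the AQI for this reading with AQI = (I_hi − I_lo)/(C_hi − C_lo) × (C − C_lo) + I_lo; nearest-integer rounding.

NO₂: 839.67 lies in 769.76–988.42, so I_lo=101, I_hi=150, C_lo=769.76, C_hi=988.42.
(150−101)/(988.42−769.76) × (839.67−769.76) + 101 = 49/218.66 × 69.91 + 101 ≈ 116.67 → 117.

117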